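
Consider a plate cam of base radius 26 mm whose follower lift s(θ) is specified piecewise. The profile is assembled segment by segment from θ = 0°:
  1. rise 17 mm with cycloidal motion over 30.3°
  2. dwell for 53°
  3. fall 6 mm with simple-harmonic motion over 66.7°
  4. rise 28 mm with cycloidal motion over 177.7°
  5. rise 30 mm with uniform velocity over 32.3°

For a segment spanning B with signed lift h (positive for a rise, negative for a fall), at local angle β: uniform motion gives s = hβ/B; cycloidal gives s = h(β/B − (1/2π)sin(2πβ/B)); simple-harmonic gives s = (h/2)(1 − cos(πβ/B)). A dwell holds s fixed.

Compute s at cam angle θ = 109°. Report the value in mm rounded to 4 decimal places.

seg 1 [0°–30.3°] cycloidal, h=17: full span → s += 17 → s = 17.0000
seg 2 [30.3°–83.3°] dwell: s stays 17.0000
seg 3 [83.3°–150°] simple-harmonic, h=-6: θ=109° here. β=25.7, B=66.7. -6/2·(1 − cos(π·0.3853)) = -1.9423 → s = 15.0577

15.0577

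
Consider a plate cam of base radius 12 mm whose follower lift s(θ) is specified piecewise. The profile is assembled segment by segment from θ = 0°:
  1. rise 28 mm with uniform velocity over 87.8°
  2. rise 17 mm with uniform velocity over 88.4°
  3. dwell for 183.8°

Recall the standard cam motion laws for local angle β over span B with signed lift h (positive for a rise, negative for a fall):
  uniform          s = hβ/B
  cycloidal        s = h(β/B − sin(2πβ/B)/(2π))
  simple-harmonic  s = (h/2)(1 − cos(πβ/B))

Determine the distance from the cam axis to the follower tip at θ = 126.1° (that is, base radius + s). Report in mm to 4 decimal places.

seg 1 [0°–87.8°] uniform, h=28: full span → s += 28 → s = 28.0000
seg 2 [87.8°–176.2°] uniform, h=17: θ=126.1° here. β=38.3, B=88.4. 17·38.3/88.4 = 7.3654 → s = 35.3654
radial distance = base radius + s = 12 + 35.3654 = 47.3654

47.3654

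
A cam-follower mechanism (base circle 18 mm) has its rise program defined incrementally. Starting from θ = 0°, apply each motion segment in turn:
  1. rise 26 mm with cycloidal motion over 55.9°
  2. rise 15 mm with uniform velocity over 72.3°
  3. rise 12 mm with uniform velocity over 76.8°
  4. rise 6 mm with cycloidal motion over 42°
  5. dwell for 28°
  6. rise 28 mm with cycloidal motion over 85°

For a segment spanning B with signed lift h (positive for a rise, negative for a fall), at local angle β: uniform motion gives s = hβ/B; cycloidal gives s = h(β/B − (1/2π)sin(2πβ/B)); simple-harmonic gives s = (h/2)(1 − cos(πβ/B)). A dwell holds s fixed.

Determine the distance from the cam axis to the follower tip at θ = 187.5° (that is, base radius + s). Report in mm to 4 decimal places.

seg 1 [0°–55.9°] cycloidal, h=26: full span → s += 26 → s = 26.0000
seg 2 [55.9°–128.2°] uniform, h=15: full span → s += 15 → s = 41.0000
seg 3 [128.2°–205°] uniform, h=12: θ=187.5° here. β=59.3, B=76.8. 12·59.3/76.8 = 9.2656 → s = 50.2656
radial distance = base radius + s = 18 + 50.2656 = 68.2656

68.2656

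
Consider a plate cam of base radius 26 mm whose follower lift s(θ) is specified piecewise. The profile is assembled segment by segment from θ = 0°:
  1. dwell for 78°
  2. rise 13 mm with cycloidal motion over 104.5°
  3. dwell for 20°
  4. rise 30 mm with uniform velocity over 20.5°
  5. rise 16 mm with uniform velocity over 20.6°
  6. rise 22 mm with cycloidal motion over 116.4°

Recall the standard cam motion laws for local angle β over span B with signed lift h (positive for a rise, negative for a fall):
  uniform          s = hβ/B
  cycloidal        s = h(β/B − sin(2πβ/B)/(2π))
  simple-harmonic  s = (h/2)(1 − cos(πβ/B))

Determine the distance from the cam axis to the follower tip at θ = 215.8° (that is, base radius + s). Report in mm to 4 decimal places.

seg 1 [0°–78°] dwell: s stays 0.0000
seg 2 [78°–182.5°] cycloidal, h=13: full span → s += 13 → s = 13.0000
seg 3 [182.5°–202.5°] dwell: s stays 13.0000
seg 4 [202.5°–223°] uniform, h=30: θ=215.8° here. β=13.3, B=20.5. 30·13.3/20.5 = 19.4634 → s = 32.4634
radial distance = base radius + s = 26 + 32.4634 = 58.4634

58.4634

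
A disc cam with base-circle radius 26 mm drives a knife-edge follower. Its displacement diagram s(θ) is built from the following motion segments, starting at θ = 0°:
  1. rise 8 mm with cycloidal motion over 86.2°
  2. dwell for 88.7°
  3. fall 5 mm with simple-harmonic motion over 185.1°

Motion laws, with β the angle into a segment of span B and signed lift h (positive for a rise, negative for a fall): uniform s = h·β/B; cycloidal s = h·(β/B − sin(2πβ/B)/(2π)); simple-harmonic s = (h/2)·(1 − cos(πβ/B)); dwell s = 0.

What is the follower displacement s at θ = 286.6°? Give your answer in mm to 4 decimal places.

seg 1 [0°–86.2°] cycloidal, h=8: full span → s += 8 → s = 8.0000
seg 2 [86.2°–174.9°] dwell: s stays 8.0000
seg 3 [174.9°–360°] simple-harmonic, h=-5: θ=286.6° here. β=111.7, B=185.1. -5/2·(1 − cos(π·0.6035)) = -3.2983 → s = 4.7017

4.7017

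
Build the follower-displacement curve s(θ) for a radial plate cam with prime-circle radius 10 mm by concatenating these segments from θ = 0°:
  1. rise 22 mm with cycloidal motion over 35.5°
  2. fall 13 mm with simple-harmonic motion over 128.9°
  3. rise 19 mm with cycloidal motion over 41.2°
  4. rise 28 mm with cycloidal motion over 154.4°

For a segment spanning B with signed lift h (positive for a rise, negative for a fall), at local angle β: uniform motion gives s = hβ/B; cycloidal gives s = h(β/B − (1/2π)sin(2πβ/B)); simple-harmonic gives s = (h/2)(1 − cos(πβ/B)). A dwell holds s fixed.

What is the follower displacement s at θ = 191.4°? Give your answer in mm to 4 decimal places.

seg 1 [0°–35.5°] cycloidal, h=22: full span → s += 22 → s = 22.0000
seg 2 [35.5°–164.4°] simple-harmonic, h=-13: full span → s += -13 → s = 9.0000
seg 3 [164.4°–205.6°] cycloidal, h=19: θ=191.4° here. β=27, B=41.2. 19·(0.6553 − sin(2π·0.6553)/(2π)) = 14.9561 → s = 23.9561

23.9561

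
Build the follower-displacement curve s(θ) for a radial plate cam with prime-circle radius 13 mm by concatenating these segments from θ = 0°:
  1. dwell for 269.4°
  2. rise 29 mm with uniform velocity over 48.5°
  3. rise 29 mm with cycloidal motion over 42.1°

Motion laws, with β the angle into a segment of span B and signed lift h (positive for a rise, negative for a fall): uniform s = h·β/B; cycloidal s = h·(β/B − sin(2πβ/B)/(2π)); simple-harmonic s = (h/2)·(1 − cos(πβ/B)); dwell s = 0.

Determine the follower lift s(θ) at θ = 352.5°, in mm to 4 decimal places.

seg 1 [0°–269.4°] dwell: s stays 0.0000
seg 2 [269.4°–317.9°] uniform, h=29: full span → s += 29 → s = 29.0000
seg 3 [317.9°–360°] cycloidal, h=29: θ=352.5° here. β=34.6, B=42.1. 29·(0.8219 − sin(2π·0.8219)/(2π)) = 27.9868 → s = 56.9868

56.9868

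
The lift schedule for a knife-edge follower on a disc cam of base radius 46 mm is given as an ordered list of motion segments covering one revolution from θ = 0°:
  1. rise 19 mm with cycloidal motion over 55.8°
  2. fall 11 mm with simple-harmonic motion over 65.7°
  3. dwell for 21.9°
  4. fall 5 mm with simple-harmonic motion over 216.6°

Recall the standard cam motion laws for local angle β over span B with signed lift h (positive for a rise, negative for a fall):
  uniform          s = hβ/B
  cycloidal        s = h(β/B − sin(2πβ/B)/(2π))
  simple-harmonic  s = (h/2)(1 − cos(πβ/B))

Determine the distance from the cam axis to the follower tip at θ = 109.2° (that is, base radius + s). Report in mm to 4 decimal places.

seg 1 [0°–55.8°] cycloidal, h=19: full span → s += 19 → s = 19.0000
seg 2 [55.8°–121.5°] simple-harmonic, h=-11: θ=109.2° here. β=53.4, B=65.7. -11/2·(1 − cos(π·0.8128)) = -10.0758 → s = 8.9242
radial distance = base radius + s = 46 + 8.9242 = 54.9242

54.9242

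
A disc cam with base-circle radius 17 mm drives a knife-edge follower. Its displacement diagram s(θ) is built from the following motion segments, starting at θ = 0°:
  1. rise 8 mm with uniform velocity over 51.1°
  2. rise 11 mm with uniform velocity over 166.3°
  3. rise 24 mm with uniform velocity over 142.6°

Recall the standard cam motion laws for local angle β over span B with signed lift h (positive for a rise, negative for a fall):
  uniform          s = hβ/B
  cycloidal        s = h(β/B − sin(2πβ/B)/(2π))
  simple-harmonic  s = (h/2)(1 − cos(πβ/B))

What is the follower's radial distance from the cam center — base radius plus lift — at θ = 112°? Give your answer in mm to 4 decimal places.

seg 1 [0°–51.1°] uniform, h=8: full span → s += 8 → s = 8.0000
seg 2 [51.1°–217.4°] uniform, h=11: θ=112° here. β=60.9, B=166.3. 11·60.9/166.3 = 4.0283 → s = 12.0283
radial distance = base radius + s = 17 + 12.0283 = 29.0283

29.0283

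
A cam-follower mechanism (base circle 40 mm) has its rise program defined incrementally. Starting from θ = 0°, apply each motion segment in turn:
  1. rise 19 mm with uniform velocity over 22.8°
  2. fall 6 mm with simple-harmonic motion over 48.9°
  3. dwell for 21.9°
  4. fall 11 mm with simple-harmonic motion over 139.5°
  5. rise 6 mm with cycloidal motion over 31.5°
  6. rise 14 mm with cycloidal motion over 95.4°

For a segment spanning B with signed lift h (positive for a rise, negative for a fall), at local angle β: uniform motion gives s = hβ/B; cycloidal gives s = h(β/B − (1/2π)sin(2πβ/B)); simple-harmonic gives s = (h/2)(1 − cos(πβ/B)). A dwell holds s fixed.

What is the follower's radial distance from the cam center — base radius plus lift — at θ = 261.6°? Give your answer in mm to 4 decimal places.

seg 1 [0°–22.8°] uniform, h=19: full span → s += 19 → s = 19.0000
seg 2 [22.8°–71.7°] simple-harmonic, h=-6: full span → s += -6 → s = 13.0000
seg 3 [71.7°–93.6°] dwell: s stays 13.0000
seg 4 [93.6°–233.1°] simple-harmonic, h=-11: full span → s += -11 → s = 2.0000
seg 5 [233.1°–264.6°] cycloidal, h=6: θ=261.6° here. β=28.5, B=31.5. 6·(0.9048 − sin(2π·0.9048)/(2π)) = 5.9665 → s = 7.9665
radial distance = base radius + s = 40 + 7.9665 = 47.9665

47.9665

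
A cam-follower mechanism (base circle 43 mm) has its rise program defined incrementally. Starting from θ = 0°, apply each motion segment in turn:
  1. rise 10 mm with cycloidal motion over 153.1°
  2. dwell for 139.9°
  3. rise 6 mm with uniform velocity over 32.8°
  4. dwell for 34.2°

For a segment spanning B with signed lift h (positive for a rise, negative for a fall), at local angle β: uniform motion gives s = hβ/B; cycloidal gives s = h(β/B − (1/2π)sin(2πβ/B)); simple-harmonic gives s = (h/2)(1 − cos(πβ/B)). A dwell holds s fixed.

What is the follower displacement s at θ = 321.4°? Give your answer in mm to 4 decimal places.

seg 1 [0°–153.1°] cycloidal, h=10: full span → s += 10 → s = 10.0000
seg 2 [153.1°–293°] dwell: s stays 10.0000
seg 3 [293°–325.8°] uniform, h=6: θ=321.4° here. β=28.4, B=32.8. 6·28.4/32.8 = 5.1951 → s = 15.1951

15.1951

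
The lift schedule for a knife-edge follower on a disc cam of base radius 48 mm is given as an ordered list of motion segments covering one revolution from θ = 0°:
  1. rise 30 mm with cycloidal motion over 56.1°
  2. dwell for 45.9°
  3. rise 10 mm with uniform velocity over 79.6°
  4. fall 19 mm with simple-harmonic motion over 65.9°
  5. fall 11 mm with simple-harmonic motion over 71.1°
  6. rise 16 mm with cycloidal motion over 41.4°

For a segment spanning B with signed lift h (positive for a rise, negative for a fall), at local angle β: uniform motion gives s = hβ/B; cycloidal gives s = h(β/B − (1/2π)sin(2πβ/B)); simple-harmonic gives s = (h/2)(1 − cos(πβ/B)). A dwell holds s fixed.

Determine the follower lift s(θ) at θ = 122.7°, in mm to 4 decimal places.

seg 1 [0°–56.1°] cycloidal, h=30: full span → s += 30 → s = 30.0000
seg 2 [56.1°–102°] dwell: s stays 30.0000
seg 3 [102°–181.6°] uniform, h=10: θ=122.7° here. β=20.7, B=79.6. 10·20.7/79.6 = 2.6005 → s = 32.6005

32.6005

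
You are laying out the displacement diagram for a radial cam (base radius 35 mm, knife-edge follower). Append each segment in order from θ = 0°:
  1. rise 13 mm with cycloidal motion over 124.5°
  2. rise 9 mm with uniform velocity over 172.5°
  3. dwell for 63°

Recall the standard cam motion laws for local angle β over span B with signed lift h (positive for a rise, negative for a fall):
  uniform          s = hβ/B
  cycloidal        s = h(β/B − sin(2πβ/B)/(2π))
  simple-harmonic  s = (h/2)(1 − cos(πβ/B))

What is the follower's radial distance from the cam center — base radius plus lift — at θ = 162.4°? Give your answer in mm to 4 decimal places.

seg 1 [0°–124.5°] cycloidal, h=13: full span → s += 13 → s = 13.0000
seg 2 [124.5°–297°] uniform, h=9: θ=162.4° here. β=37.9, B=172.5. 9·37.9/172.5 = 1.9774 → s = 14.9774
radial distance = base radius + s = 35 + 14.9774 = 49.9774

49.9774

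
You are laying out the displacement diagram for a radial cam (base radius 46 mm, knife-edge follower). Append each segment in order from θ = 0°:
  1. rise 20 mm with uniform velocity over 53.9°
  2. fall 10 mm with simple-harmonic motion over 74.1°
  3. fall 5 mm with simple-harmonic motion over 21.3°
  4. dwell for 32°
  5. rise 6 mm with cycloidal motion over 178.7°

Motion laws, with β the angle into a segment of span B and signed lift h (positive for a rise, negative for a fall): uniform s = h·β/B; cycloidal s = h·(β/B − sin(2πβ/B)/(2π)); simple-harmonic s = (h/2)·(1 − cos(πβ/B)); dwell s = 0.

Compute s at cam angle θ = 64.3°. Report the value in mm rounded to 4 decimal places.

seg 1 [0°–53.9°] uniform, h=20: full span → s += 20 → s = 20.0000
seg 2 [53.9°–128°] simple-harmonic, h=-10: θ=64.3° here. β=10.4, B=74.1. -10/2·(1 − cos(π·0.1404)) = -0.4782 → s = 19.5218

19.5218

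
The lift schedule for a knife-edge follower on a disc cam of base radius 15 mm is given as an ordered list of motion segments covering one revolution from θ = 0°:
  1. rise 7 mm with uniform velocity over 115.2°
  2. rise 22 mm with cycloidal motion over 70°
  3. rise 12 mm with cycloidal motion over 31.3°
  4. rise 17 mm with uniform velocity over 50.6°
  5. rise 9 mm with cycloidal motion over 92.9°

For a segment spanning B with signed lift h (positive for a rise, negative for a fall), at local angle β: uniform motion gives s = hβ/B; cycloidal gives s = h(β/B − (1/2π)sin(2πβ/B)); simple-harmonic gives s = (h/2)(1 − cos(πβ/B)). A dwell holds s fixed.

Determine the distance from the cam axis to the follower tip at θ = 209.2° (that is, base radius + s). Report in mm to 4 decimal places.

seg 1 [0°–115.2°] uniform, h=7: full span → s += 7 → s = 7.0000
seg 2 [115.2°–185.2°] cycloidal, h=22: full span → s += 22 → s = 29.0000
seg 3 [185.2°–216.5°] cycloidal, h=12: θ=209.2° here. β=24, B=31.3. 12·(0.7668 − sin(2π·0.7668)/(2π)) = 11.1005 → s = 40.1005
radial distance = base radius + s = 15 + 40.1005 = 55.1005

55.1005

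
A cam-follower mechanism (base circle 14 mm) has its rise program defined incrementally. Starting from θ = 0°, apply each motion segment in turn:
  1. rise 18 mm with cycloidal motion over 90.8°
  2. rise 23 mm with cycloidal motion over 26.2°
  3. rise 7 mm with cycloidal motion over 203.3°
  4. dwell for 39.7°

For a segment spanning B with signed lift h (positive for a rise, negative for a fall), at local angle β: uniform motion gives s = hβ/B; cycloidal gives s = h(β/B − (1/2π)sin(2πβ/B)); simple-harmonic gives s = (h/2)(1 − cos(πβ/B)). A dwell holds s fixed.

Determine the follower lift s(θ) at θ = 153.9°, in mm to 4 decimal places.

seg 1 [0°–90.8°] cycloidal, h=18: full span → s += 18 → s = 18.0000
seg 2 [90.8°–117°] cycloidal, h=23: full span → s += 23 → s = 41.0000
seg 3 [117°–320.3°] cycloidal, h=7: θ=153.9° here. β=36.9, B=203.3. 7·(0.1815 − sin(2π·0.1815)/(2π)) = 0.2580 → s = 41.2580

41.2580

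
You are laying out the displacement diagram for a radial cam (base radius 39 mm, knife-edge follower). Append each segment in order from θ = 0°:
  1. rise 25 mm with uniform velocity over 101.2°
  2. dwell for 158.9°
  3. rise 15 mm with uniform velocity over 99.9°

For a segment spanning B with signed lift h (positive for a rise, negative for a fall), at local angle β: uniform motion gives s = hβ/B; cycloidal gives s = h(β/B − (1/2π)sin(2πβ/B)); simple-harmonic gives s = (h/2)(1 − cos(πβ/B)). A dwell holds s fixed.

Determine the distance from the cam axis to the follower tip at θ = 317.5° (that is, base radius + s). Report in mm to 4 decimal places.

seg 1 [0°–101.2°] uniform, h=25: full span → s += 25 → s = 25.0000
seg 2 [101.2°–260.1°] dwell: s stays 25.0000
seg 3 [260.1°–360°] uniform, h=15: θ=317.5° here. β=57.4, B=99.9. 15·57.4/99.9 = 8.6186 → s = 33.6186
radial distance = base radius + s = 39 + 33.6186 = 72.6186

72.6186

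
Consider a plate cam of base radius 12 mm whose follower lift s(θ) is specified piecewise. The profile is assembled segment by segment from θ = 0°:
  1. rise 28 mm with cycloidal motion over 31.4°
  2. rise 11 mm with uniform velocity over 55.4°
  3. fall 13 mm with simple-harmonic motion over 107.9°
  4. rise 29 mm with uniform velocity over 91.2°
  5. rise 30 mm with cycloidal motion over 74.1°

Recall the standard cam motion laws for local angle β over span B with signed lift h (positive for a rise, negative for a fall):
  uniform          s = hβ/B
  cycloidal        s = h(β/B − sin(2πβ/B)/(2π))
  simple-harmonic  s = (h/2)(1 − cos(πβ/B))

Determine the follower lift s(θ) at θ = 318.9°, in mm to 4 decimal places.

seg 1 [0°–31.4°] cycloidal, h=28: full span → s += 28 → s = 28.0000
seg 2 [31.4°–86.8°] uniform, h=11: full span → s += 11 → s = 39.0000
seg 3 [86.8°–194.7°] simple-harmonic, h=-13: full span → s += -13 → s = 26.0000
seg 4 [194.7°–285.9°] uniform, h=29: full span → s += 29 → s = 55.0000
seg 5 [285.9°–360°] cycloidal, h=30: θ=318.9° here. β=33, B=74.1. 30·(0.4453 − sin(2π·0.4453)/(2π)) = 11.7527 → s = 66.7527

66.7527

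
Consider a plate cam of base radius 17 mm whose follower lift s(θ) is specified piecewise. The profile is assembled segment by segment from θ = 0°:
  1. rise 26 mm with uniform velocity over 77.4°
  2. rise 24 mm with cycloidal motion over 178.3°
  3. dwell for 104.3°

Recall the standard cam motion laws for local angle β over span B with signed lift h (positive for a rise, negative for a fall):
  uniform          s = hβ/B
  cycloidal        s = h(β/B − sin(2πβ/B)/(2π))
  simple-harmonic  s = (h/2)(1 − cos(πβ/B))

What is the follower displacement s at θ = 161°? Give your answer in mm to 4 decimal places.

seg 1 [0°–77.4°] uniform, h=26: full span → s += 26 → s = 26.0000
seg 2 [77.4°–255.7°] cycloidal, h=24: θ=161° here. β=83.6, B=178.3. 24·(0.4689 − sin(2π·0.4689)/(2π)) = 10.5106 → s = 36.5106

36.5106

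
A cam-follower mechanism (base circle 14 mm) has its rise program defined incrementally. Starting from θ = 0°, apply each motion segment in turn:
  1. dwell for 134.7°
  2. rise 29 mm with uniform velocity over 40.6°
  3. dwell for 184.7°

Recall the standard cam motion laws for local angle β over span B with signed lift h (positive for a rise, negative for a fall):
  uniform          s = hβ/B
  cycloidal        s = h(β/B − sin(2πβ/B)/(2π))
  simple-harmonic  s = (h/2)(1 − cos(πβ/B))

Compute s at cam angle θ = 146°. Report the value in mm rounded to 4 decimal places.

seg 1 [0°–134.7°] dwell: s stays 0.0000
seg 2 [134.7°–175.3°] uniform, h=29: θ=146° here. β=11.3, B=40.6. 29·11.3/40.6 = 8.0714 → s = 8.0714

8.0714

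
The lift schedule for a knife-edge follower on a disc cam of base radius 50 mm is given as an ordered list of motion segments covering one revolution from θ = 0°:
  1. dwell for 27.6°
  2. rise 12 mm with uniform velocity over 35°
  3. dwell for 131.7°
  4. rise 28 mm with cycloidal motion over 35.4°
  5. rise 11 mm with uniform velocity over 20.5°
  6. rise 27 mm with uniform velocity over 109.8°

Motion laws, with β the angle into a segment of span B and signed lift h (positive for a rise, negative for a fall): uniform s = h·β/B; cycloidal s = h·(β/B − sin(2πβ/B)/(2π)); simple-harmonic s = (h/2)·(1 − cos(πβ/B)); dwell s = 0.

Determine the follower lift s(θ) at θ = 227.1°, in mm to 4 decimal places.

seg 1 [0°–27.6°] dwell: s stays 0.0000
seg 2 [27.6°–62.6°] uniform, h=12: full span → s += 12 → s = 12.0000
seg 3 [62.6°–194.3°] dwell: s stays 12.0000
seg 4 [194.3°–229.7°] cycloidal, h=28: θ=227.1° here. β=32.8, B=35.4. 28·(0.9266 − sin(2π·0.9266)/(2π)) = 27.9278 → s = 39.9278

39.9278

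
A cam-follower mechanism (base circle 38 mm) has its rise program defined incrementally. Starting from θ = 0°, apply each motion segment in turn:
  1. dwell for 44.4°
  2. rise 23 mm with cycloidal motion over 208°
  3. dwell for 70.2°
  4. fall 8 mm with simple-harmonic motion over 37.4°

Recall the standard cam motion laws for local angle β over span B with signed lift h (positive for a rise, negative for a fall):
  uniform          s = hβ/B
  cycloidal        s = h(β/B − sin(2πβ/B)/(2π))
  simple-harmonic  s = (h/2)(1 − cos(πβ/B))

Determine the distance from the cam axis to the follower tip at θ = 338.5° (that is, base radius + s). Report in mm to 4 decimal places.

seg 1 [0°–44.4°] dwell: s stays 0.0000
seg 2 [44.4°–252.4°] cycloidal, h=23: full span → s += 23 → s = 23.0000
seg 3 [252.4°–322.6°] dwell: s stays 23.0000
seg 4 [322.6°–360°] simple-harmonic, h=-8: θ=338.5° here. β=15.9, B=37.4. -8/2·(1 − cos(π·0.4251)) = -3.0679 → s = 19.9321
radial distance = base radius + s = 38 + 19.9321 = 57.9321

57.9321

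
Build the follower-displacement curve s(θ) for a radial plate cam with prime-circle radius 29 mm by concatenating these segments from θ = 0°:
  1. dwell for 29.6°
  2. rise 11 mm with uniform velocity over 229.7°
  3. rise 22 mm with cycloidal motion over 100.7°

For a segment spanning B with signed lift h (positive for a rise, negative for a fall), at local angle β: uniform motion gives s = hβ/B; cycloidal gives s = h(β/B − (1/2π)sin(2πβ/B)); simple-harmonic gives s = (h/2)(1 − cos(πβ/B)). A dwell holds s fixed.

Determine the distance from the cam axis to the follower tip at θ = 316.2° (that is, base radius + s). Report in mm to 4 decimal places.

seg 1 [0°–29.6°] dwell: s stays 0.0000
seg 2 [29.6°–259.3°] uniform, h=11: full span → s += 11 → s = 11.0000
seg 3 [259.3°–360°] cycloidal, h=22: θ=316.2° here. β=56.9, B=100.7. 22·(0.5650 − sin(2π·0.5650)/(2π)) = 13.8225 → s = 24.8225
radial distance = base radius + s = 29 + 24.8225 = 53.8225

53.8225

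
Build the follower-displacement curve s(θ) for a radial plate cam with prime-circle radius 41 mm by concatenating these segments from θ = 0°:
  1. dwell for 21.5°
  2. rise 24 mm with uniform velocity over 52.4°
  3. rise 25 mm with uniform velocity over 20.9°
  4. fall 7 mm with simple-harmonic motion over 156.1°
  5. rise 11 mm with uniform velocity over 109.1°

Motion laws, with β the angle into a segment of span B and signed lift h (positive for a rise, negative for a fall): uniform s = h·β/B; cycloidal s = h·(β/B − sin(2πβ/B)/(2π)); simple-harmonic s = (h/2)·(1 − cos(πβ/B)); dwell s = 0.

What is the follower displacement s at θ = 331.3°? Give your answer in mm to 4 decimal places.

seg 1 [0°–21.5°] dwell: s stays 0.0000
seg 2 [21.5°–73.9°] uniform, h=24: full span → s += 24 → s = 24.0000
seg 3 [73.9°–94.8°] uniform, h=25: full span → s += 25 → s = 49.0000
seg 4 [94.8°–250.9°] simple-harmonic, h=-7: full span → s += -7 → s = 42.0000
seg 5 [250.9°–360°] uniform, h=11: θ=331.3° here. β=80.4, B=109.1. 11·80.4/109.1 = 8.1063 → s = 50.1063

50.1063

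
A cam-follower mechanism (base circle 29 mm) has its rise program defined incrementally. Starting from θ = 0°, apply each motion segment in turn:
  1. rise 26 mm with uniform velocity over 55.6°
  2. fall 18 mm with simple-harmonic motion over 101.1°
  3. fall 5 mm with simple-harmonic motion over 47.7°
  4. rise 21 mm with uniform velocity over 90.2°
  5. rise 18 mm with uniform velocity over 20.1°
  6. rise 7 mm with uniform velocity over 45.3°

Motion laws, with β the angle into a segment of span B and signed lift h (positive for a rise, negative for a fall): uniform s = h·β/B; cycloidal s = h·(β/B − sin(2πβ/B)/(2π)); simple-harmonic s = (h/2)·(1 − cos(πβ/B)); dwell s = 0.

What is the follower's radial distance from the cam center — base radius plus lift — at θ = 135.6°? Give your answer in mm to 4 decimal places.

seg 1 [0°–55.6°] uniform, h=26: full span → s += 26 → s = 26.0000
seg 2 [55.6°–156.7°] simple-harmonic, h=-18: θ=135.6° here. β=80, B=101.1. -18/2·(1 − cos(π·0.7913)) = -16.1338 → s = 9.8662
radial distance = base radius + s = 29 + 9.8662 = 38.8662

38.8662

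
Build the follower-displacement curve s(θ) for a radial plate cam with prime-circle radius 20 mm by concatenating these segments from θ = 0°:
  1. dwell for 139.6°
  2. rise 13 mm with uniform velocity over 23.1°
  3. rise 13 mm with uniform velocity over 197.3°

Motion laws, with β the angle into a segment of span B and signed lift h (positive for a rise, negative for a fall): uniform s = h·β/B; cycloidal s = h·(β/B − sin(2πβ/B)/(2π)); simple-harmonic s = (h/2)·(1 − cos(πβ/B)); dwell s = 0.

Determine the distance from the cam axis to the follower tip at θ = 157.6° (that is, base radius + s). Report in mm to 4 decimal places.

seg 1 [0°–139.6°] dwell: s stays 0.0000
seg 2 [139.6°–162.7°] uniform, h=13: θ=157.6° here. β=18, B=23.1. 13·18/23.1 = 10.1299 → s = 10.1299
radial distance = base radius + s = 20 + 10.1299 = 30.1299

30.1299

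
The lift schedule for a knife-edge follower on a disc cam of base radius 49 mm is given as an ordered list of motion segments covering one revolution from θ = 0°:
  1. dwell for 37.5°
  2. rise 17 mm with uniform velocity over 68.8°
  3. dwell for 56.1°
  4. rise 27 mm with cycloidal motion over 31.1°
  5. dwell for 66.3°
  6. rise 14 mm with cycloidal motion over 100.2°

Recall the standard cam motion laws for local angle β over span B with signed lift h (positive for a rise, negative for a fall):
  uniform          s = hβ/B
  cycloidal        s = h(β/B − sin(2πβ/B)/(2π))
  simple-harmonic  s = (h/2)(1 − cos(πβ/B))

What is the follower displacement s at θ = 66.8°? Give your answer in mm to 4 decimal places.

seg 1 [0°–37.5°] dwell: s stays 0.0000
seg 2 [37.5°–106.3°] uniform, h=17: θ=66.8° here. β=29.3, B=68.8. 17·29.3/68.8 = 7.2398 → s = 7.2398

7.2398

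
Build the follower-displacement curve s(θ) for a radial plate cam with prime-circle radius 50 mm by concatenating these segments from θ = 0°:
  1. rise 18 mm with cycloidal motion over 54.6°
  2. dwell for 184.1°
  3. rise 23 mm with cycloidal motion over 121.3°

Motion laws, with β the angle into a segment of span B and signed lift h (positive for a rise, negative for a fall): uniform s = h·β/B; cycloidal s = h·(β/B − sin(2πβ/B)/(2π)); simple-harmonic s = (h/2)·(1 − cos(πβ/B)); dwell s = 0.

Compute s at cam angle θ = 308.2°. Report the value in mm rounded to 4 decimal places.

seg 1 [0°–54.6°] cycloidal, h=18: full span → s += 18 → s = 18.0000
seg 2 [54.6°–238.7°] dwell: s stays 18.0000
seg 3 [238.7°–360°] cycloidal, h=23: θ=308.2° here. β=69.5, B=121.3. 23·(0.5730 − sin(2π·0.5730)/(2π)) = 14.7980 → s = 32.7980

32.7980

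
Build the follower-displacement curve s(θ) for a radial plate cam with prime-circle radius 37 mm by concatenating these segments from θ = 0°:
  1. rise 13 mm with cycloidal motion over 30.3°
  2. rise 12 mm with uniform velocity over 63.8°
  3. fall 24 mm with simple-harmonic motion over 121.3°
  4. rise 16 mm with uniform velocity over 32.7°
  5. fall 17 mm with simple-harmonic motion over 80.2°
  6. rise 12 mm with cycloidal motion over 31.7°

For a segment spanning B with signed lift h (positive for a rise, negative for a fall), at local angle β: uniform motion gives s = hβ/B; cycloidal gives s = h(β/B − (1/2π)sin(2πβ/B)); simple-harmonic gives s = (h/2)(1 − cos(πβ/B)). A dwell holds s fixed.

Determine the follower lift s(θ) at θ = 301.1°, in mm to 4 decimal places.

seg 1 [0°–30.3°] cycloidal, h=13: full span → s += 13 → s = 13.0000
seg 2 [30.3°–94.1°] uniform, h=12: full span → s += 12 → s = 25.0000
seg 3 [94.1°–215.4°] simple-harmonic, h=-24: full span → s += -24 → s = 1.0000
seg 4 [215.4°–248.1°] uniform, h=16: full span → s += 16 → s = 17.0000
seg 5 [248.1°–328.3°] simple-harmonic, h=-17: θ=301.1° here. β=53, B=80.2. -17/2·(1 − cos(π·0.6608)) = -12.6147 → s = 4.3853

4.3853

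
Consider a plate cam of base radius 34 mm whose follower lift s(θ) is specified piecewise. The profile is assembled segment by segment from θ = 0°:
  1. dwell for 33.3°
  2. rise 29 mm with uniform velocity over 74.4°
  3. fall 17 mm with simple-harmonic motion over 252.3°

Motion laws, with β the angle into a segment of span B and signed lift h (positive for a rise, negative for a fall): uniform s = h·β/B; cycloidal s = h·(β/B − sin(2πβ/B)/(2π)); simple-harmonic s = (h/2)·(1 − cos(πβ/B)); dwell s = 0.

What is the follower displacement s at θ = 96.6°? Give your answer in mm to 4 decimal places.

seg 1 [0°–33.3°] dwell: s stays 0.0000
seg 2 [33.3°–107.7°] uniform, h=29: θ=96.6° here. β=63.3, B=74.4. 29·63.3/74.4 = 24.6734 → s = 24.6734

24.6734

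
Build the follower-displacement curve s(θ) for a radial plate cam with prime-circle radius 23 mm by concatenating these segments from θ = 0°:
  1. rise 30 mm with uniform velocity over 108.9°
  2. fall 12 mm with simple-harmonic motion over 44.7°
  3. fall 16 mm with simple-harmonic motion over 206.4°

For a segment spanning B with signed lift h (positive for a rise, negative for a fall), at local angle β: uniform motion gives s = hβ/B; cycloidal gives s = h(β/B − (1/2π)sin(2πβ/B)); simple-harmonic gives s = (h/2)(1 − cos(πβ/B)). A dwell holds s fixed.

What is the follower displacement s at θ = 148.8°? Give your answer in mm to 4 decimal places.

seg 1 [0°–108.9°] uniform, h=30: full span → s += 30 → s = 30.0000
seg 2 [108.9°–153.6°] simple-harmonic, h=-12: θ=148.8° here. β=39.9, B=44.7. -12/2·(1 − cos(π·0.8926)) = -11.6618 → s = 18.3382

18.3382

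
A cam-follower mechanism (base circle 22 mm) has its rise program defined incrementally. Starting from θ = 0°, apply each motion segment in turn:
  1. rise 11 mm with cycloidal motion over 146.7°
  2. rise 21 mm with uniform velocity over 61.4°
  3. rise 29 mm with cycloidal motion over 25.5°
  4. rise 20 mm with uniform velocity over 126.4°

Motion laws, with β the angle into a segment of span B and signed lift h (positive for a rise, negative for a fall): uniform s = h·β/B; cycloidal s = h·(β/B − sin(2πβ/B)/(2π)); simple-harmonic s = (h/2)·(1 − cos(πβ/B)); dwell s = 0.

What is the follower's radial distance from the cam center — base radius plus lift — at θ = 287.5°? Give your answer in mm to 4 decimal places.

seg 1 [0°–146.7°] cycloidal, h=11: full span → s += 11 → s = 11.0000
seg 2 [146.7°–208.1°] uniform, h=21: full span → s += 21 → s = 32.0000
seg 3 [208.1°–233.6°] cycloidal, h=29: full span → s += 29 → s = 61.0000
seg 4 [233.6°–360°] uniform, h=20: θ=287.5° here. β=53.9, B=126.4. 20·53.9/126.4 = 8.5285 → s = 69.5285
radial distance = base radius + s = 22 + 69.5285 = 91.5285

91.5285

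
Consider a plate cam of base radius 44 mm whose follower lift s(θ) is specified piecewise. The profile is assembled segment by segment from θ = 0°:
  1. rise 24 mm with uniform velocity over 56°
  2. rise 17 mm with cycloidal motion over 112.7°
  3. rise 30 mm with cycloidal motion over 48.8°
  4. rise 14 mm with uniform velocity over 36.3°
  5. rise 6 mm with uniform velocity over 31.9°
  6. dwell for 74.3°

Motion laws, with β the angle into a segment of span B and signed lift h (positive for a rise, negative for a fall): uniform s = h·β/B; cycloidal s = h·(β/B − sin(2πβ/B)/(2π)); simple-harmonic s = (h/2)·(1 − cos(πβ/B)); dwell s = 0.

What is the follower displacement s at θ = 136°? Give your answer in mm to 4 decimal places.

seg 1 [0°–56°] uniform, h=24: full span → s += 24 → s = 24.0000
seg 2 [56°–168.7°] cycloidal, h=17: θ=136° here. β=80, B=112.7. 17·(0.7098 − sin(2π·0.7098)/(2π)) = 14.6874 → s = 38.6874

38.6874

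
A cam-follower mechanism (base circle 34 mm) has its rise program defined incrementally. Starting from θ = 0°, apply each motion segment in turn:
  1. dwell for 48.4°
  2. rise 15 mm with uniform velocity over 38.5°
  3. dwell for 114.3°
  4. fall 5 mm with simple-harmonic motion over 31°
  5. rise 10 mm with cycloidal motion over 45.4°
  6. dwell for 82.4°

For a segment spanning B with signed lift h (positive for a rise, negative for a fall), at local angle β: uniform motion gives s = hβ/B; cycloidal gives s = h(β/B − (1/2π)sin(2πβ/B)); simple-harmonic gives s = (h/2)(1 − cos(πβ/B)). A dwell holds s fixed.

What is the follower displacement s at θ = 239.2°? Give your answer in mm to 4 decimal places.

seg 1 [0°–48.4°] dwell: s stays 0.0000
seg 2 [48.4°–86.9°] uniform, h=15: full span → s += 15 → s = 15.0000
seg 3 [86.9°–201.2°] dwell: s stays 15.0000
seg 4 [201.2°–232.2°] simple-harmonic, h=-5: full span → s += -5 → s = 10.0000
seg 5 [232.2°–277.6°] cycloidal, h=10: θ=239.2° here. β=7, B=45.4. 10·(0.1542 − sin(2π·0.1542)/(2π)) = 0.2301 → s = 10.2301

10.2301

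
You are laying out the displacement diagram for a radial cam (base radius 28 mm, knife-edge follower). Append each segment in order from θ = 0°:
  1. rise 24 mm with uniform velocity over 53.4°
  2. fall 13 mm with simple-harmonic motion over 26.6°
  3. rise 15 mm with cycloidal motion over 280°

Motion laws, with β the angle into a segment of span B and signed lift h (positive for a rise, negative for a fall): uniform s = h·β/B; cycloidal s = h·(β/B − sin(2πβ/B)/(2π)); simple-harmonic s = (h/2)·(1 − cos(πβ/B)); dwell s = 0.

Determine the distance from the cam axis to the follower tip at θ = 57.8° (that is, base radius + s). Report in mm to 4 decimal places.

seg 1 [0°–53.4°] uniform, h=24: full span → s += 24 → s = 24.0000
seg 2 [53.4°–80°] simple-harmonic, h=-13: θ=57.8° here. β=4.4, B=26.6. -13/2·(1 − cos(π·0.1654)) = -0.8581 → s = 23.1419
radial distance = base radius + s = 28 + 23.1419 = 51.1419

51.1419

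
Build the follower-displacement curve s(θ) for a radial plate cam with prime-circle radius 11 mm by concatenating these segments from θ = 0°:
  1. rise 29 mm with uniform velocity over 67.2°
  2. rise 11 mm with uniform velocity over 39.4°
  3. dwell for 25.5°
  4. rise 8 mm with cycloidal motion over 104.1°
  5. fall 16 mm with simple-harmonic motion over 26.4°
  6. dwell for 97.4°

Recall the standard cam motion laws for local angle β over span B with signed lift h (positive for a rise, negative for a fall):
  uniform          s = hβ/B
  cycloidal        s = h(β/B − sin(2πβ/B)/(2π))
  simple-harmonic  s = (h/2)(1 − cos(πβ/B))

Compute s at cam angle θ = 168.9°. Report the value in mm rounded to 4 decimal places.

seg 1 [0°–67.2°] uniform, h=29: full span → s += 29 → s = 29.0000
seg 2 [67.2°–106.6°] uniform, h=11: full span → s += 11 → s = 40.0000
seg 3 [106.6°–132.1°] dwell: s stays 40.0000
seg 4 [132.1°–236.2°] cycloidal, h=8: θ=168.9° here. β=36.8, B=104.1. 8·(0.3535 − sin(2π·0.3535)/(2π)) = 1.8147 → s = 41.8147

41.8147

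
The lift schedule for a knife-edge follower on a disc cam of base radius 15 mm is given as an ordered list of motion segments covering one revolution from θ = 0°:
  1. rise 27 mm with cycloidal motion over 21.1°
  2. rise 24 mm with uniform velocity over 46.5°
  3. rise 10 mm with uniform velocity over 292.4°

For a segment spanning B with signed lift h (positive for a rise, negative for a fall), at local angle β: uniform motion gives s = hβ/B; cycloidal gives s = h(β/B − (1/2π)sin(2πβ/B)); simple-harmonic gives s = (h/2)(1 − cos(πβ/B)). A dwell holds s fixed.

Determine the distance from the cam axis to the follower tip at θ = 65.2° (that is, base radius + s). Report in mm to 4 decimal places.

seg 1 [0°–21.1°] cycloidal, h=27: full span → s += 27 → s = 27.0000
seg 2 [21.1°–67.6°] uniform, h=24: θ=65.2° here. β=44.1, B=46.5. 24·44.1/46.5 = 22.7613 → s = 49.7613
radial distance = base radius + s = 15 + 49.7613 = 64.7613

64.7613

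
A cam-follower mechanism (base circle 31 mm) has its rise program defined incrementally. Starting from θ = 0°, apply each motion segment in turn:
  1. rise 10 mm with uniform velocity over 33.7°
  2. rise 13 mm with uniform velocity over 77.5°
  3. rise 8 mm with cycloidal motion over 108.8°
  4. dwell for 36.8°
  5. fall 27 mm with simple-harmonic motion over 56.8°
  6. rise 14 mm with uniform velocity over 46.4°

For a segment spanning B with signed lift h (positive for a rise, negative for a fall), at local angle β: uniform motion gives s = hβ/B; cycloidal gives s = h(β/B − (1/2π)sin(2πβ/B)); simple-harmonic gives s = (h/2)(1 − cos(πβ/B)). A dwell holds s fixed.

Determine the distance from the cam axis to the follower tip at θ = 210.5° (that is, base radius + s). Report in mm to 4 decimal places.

seg 1 [0°–33.7°] uniform, h=10: full span → s += 10 → s = 10.0000
seg 2 [33.7°–111.2°] uniform, h=13: full span → s += 13 → s = 23.0000
seg 3 [111.2°–220°] cycloidal, h=8: θ=210.5° here. β=99.3, B=108.8. 8·(0.9127 − sin(2π·0.9127)/(2π)) = 7.9655 → s = 30.9655
radial distance = base radius + s = 31 + 30.9655 = 61.9655

61.9655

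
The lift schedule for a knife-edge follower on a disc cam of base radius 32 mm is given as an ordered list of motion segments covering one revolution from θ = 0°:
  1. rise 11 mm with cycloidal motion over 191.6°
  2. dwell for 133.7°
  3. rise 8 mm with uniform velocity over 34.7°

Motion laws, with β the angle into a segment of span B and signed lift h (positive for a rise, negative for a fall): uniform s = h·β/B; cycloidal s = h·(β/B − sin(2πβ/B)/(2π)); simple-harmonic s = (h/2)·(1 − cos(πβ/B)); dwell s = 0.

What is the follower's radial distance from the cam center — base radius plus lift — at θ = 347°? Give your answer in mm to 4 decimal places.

seg 1 [0°–191.6°] cycloidal, h=11: full span → s += 11 → s = 11.0000
seg 2 [191.6°–325.3°] dwell: s stays 11.0000
seg 3 [325.3°–360°] uniform, h=8: θ=347° here. β=21.7, B=34.7. 8·21.7/34.7 = 5.0029 → s = 16.0029
radial distance = base radius + s = 32 + 16.0029 = 48.0029

48.0029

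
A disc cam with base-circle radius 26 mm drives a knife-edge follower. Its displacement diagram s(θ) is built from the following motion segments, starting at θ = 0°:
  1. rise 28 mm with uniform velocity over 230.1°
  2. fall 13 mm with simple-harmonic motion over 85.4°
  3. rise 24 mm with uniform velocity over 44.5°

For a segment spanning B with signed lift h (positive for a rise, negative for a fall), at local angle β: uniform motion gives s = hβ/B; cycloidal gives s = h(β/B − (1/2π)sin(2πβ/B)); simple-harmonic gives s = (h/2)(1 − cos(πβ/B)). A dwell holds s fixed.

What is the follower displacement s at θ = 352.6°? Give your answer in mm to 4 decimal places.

seg 1 [0°–230.1°] uniform, h=28: full span → s += 28 → s = 28.0000
seg 2 [230.1°–315.5°] simple-harmonic, h=-13: full span → s += -13 → s = 15.0000
seg 3 [315.5°–360°] uniform, h=24: θ=352.6° here. β=37.1, B=44.5. 24·37.1/44.5 = 20.0090 → s = 35.0090

35.0090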